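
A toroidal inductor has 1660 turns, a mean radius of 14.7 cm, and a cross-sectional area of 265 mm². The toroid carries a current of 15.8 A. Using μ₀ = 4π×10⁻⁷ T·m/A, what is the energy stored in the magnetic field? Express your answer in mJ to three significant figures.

L = μ₀N²A/(2πR) = (4π×10⁻⁷)(1660)²(2.650×10^-4)/(2π×0.147) = 9.935×10^-4 H.
U = ½LI² = ½(9.935×10^-4)(15.8)² = 0.124 J.

U ≈ 124 mJ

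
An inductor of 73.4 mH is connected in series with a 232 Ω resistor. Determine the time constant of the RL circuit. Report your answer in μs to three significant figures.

τ = L/R = (7.340×10^-2 H)/(232 Ω) = 3.164×10^-4 s.

τ ≈ 316 μs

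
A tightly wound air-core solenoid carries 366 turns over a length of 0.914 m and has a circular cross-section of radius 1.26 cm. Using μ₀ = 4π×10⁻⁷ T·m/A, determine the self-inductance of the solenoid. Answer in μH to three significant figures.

L ≈ 91.9 μH

A = πr² = π(1.260×10^-2 m)² = 4.988×10^-4 m².
For a long solenoid, L = μ₀N²A/ℓ.
L = (4π×10⁻⁷)(366)²(4.988×10^-4)/(0.914 m) = 9.186×10^-5 H.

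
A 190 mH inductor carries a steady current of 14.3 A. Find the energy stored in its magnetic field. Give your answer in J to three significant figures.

Stored magnetic energy: U = ½LI².
U = ½(0.19 H)(14.3 A)² = 19.43 J.

U ≈ 19.4 J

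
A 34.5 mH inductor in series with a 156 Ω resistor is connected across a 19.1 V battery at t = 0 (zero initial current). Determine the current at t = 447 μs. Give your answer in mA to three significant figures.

I ≈ 106 mA

τ = L/R = 3.450×10^-2/156 = 2.212×10^-4 s; final current I_∞ = ε/R = 19.1/156 = 0.1224 A.
I(t) = I_∞(1 − e^(−t/τ)) with t/τ = 2.021.
I = (0.1224)(1 − e^(−2.021)) = 0.1062 A.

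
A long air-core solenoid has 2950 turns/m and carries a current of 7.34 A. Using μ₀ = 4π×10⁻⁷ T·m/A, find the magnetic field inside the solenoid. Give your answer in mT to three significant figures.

Inside a long solenoid, B = μ₀nI.
B = (4π×10⁻⁷)(2.950×10^3 m⁻¹)(7.34 A) = 2.721×10^-2 T.

B ≈ 27.2 mT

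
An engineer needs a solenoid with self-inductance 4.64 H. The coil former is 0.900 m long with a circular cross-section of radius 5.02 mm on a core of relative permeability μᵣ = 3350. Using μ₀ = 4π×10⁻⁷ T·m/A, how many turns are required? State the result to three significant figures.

N ≈ 3540 turns

A = πr² = π(5.020×10^-3 m)² = 7.917×10^-5 m².
From L = μ₀μᵣN²A/ℓ, N = √(Lℓ / (μ₀μᵣA)).
N = √[(4.64)(0.9) / ((4π×10⁻⁷)(3350)×7.917×10^-5)] = √(1.253×10^7) ≈ 3539.8.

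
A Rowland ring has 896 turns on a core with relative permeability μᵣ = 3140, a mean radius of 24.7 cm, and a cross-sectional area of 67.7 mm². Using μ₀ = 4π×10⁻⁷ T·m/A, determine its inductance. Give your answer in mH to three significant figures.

L ≈ 138 mH

For a thin toroid, L = μ₀μᵣN²A/(2πR).
L = (4π×10⁻⁷)(3140)(896)²(6.770×10^-5) / (2π×0.247 m) = 0.1382 H.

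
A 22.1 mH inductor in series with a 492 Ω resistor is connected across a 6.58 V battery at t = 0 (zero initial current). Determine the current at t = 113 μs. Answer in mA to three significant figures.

τ = L/R = 2.210×10^-2/492 = 4.492×10^-5 s; final current I_∞ = ε/R = 6.58/492 = 1.337×10^-2 A.
I(t) = I_∞(1 − e^(−t/τ)) with t/τ = 2.516.
I = (1.337×10^-2)(1 − e^(−2.516)) = 1.229×10^-2 A.

I ≈ 12.3 mA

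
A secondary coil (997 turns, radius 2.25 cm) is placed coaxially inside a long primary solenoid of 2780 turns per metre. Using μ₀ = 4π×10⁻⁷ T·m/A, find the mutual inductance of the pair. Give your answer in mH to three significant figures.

M ≈ 5.54 mH

The outer solenoid produces a uniform field B₁ = μ₀n₁I₁ across the inner coil,
so the flux linkage is N₂Φ = N₂B₁A₂ = μ₀n₁N₂A₂·I₁, giving M = μ₀n₁N₂A₂.
A₂ = πr² = π(2.250×10^-2 m)² = 1.590×10^-3 m².
M = (4π×10⁻⁷)(2780)(997)(1.590×10^-3) = 5.539×10^-3 H.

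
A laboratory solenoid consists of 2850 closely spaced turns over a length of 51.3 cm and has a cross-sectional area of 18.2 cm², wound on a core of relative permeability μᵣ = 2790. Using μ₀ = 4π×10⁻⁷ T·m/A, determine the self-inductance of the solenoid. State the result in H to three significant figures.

A = 18.2 cm² = 1.820×10^-3 m².
For a long solenoid, L = μ₀μᵣN²A/ℓ.
L = (4π×10⁻⁷)(2790)(2850)²(1.820×10^-3)/(0.513 m) = 101 H.

L ≈ 101 H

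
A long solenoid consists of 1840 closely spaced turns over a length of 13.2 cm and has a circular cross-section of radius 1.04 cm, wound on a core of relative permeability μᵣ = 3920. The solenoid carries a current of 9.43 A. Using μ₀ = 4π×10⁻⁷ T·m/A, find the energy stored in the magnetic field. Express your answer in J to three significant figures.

U ≈ 1910 J

A = πr² = π(1.040×10^-2 m)² = 3.398×10^-4 m².
L = μ₀μᵣN²A/ℓ = (4π×10⁻⁷)(3920)(1840)²(3.398×10^-4)/(0.132) = 42.93 H.
U = ½LI² = ½(42.93)(9.43)² = 1.909×10^3 J.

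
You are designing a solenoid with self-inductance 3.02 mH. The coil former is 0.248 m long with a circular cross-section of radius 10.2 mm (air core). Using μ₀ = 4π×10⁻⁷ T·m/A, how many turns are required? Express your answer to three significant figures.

N ≈ 1350 turns

A = πr² = π(1.020×10^-2 m)² = 3.269×10^-4 m².
From L = μ₀N²A/ℓ, N = √(Lℓ / (μ₀A)).
N = √[(3.020×10^-3)(0.248) / ((4π×10⁻⁷)×3.269×10^-4)] = √(1.823×10^6) ≈ 1350.4.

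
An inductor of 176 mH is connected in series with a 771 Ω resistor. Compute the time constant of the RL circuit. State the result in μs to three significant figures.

τ ≈ 228 μs

τ = L/R = (0.176 H)/(771 Ω) = 2.283×10^-4 s.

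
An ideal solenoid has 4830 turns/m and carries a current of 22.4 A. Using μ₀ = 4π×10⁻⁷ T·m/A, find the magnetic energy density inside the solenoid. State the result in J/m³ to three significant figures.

u ≈ 7350 J/m³

B = μ₀nI = (4π×10⁻⁷)(4.830×10^3)(22.4) = 0.136 T.
u = B²/(2μ₀) = (0.136)²/(2×4π×10⁻⁷) = 7.3548×10^3 J/m³.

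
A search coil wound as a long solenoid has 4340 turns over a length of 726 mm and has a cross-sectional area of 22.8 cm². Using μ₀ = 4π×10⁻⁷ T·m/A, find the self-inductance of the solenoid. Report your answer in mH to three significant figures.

L ≈ 74.3 mH

A = 22.8 cm² = 2.280×10^-3 m².
For a long solenoid, L = μ₀N²A/ℓ.
L = (4π×10⁻⁷)(4340)²(2.280×10^-3)/(0.726 m) = 7.433×10^-2 H.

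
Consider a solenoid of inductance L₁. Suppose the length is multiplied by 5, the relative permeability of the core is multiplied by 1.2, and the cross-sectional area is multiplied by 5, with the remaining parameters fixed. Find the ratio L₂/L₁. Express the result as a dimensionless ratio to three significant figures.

L₂/L₁ = 1.20

For a solenoid, L ∝ μᵣN²A/ℓ.
L₂/L₁ = (5)^-1 × (1.2) × (5) = 1.20.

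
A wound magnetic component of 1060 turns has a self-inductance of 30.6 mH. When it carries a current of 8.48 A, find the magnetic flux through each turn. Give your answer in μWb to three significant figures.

From L = NΦ_B/I, the flux per turn is Φ_B = LI/N.
Φ_B = (3.060×10^-2 H)(8.48 A)/1060 = 2.448×10^-4 Wb.

Φ_B ≈ 245 μWb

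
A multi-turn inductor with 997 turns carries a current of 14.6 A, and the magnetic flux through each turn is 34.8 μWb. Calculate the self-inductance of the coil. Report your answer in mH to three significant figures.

L ≈ 2.38 mH

Self-inductance is defined by L = NΦ_B/I (flux linkage over current).
L = (997)(3.480×10^-5 Wb)/(14.6 A) = 2.376×10^-3 H.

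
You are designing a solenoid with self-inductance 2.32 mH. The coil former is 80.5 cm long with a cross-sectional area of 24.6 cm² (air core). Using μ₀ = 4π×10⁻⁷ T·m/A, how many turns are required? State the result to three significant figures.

N ≈ 777 turns

A = 24.6 cm² = 2.460×10^-3 m².
From L = μ₀N²A/ℓ, N = √(Lℓ / (μ₀A)).
N = √[(2.320×10^-3)(0.805) / ((4π×10⁻⁷)×2.460×10^-3)] = √(6.041×10^5) ≈ 777.3.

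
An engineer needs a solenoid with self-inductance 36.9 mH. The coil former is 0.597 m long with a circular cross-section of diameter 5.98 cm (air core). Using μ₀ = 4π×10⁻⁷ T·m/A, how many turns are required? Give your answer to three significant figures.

A = π(d/2)² = π(2.990×10^-2 m)² = 2.809×10^-3 m².
From L = μ₀N²A/ℓ, N = √(Lℓ / (μ₀A)).
N = √[(3.690×10^-2)(0.597) / ((4π×10⁻⁷)×2.809×10^-3)] = √(6.242×10^6) ≈ 2498.3.

N ≈ 2500 turns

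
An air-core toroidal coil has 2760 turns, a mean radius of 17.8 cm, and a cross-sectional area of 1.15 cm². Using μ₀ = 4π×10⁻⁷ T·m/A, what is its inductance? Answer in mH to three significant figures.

L ≈ 0.984 mH

For a thin toroid, L = μ₀N²A/(2πR).
L = (4π×10⁻⁷)(2760)²(1.150×10^-4) / (2π×0.178 m) = 9.843×10^-4 H.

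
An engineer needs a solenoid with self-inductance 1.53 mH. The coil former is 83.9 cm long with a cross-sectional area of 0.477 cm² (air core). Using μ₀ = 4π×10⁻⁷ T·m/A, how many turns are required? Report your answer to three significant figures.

N ≈ 4630 turns

A = 0.477 cm² = 4.770×10^-5 m².
From L = μ₀N²A/ℓ, N = √(Lℓ / (μ₀A)).
N = √[(1.530×10^-3)(0.839) / ((4π×10⁻⁷)×4.770×10^-5)] = √(2.142×10^7) ≈ 4627.7.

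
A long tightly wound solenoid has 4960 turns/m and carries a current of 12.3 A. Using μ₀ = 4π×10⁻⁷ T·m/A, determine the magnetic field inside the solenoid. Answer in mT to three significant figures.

B ≈ 76.7 mT

Inside a long solenoid, B = μ₀nI.
B = (4π×10⁻⁷)(4.960×10^3 m⁻¹)(12.3 A) = 7.666×10^-2 T.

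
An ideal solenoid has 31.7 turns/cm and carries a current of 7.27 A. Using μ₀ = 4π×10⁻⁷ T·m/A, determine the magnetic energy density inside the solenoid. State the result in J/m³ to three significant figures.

u ≈ 334 J/m³

B = μ₀nI = (4π×10⁻⁷)(3.170×10^3)(7.27) = 2.896×10^-2 T.
u = B²/(2μ₀) = (2.896×10^-2)²/(2×4π×10⁻⁷) = 333.7 J/m³.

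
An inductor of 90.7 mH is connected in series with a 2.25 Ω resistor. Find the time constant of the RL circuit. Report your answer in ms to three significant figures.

τ ≈ 40.3 ms

τ = L/R = (9.070×10^-2 H)/(2.25 Ω) = 4.031×10^-2 s.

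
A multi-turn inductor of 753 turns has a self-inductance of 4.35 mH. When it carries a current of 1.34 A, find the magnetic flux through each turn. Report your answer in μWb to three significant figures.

Φ_B ≈ 7.74 μWb

From L = NΦ_B/I, the flux per turn is Φ_B = LI/N.
Φ_B = (4.350×10^-3 H)(1.34 A)/753 = 7.741×10^-6 Wb.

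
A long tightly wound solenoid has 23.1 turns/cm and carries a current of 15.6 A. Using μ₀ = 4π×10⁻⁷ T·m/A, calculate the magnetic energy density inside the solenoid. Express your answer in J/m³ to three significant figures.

u ≈ 816 J/m³

B = μ₀nI = (4π×10⁻⁷)(2.310×10^3)(15.6) = 4.528×10^-2 T.
u = B²/(2μ₀) = (4.528×10^-2)²/(2×4π×10⁻⁷) = 815.9 J/m³.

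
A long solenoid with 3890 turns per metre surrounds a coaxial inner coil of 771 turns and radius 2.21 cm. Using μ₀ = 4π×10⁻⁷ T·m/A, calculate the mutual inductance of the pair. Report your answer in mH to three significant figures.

M ≈ 5.78 mH

The outer solenoid produces a uniform field B₁ = μ₀n₁I₁ across the inner coil,
so the flux linkage is N₂Φ = N₂B₁A₂ = μ₀n₁N₂A₂·I₁, giving M = μ₀n₁N₂A₂.
A₂ = πr² = π(2.210×10^-2 m)² = 1.534×10^-3 m².
M = (4π×10⁻⁷)(3890)(771)(1.534×10^-3) = 5.783×10^-3 H.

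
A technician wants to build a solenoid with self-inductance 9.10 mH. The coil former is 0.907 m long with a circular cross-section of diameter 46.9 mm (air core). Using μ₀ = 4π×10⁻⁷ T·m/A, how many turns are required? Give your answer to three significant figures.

A = π(d/2)² = π(2.345×10^-2 m)² = 1.728×10^-3 m².
From L = μ₀N²A/ℓ, N = √(Lℓ / (μ₀A)).
N = √[(9.100×10^-3)(0.907) / ((4π×10⁻⁷)×1.728×10^-3)] = √(3.802×10^6) ≈ 1949.9.

N ≈ 1950 turns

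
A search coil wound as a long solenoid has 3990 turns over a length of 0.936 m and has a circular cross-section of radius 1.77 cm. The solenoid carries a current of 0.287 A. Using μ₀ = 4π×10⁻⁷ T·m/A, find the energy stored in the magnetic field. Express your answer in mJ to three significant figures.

U ≈ 0.866 mJ

A = πr² = π(1.770×10^-2 m)² = 9.842×10^-4 m².
L = μ₀N²A/ℓ = (4π×10⁻⁷)(3990)²(9.842×10^-4)/(0.936) = 2.104×10^-2 H.
U = ½LI² = ½(2.104×10^-2)(0.287)² = 8.664×10^-4 J.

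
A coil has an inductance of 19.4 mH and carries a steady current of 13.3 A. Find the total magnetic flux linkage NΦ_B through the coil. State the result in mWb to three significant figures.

NΦ_B ≈ 258 mWb

From L = NΦ_B/I, the flux linkage is NΦ_B = LI.
NΦ_B = (1.940×10^-2 H)(13.3 A) = 0.258 Wb.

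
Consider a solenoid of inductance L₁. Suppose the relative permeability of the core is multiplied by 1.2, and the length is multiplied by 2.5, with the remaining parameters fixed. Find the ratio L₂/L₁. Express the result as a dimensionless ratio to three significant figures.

For a solenoid, L ∝ μᵣN²A/ℓ.
L₂/L₁ = (1.2) × (2.5)^-1 = 0.480.

L₂/L₁ = 0.480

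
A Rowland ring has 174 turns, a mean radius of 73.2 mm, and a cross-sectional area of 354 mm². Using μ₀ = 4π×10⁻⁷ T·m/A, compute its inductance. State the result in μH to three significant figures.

For a thin toroid, L = μ₀N²A/(2πR).
L = (4π×10⁻⁷)(174)²(3.540×10^-4) / (2π×7.320×10^-2 m) = 2.928×10^-5 H.

L ≈ 29.3 μH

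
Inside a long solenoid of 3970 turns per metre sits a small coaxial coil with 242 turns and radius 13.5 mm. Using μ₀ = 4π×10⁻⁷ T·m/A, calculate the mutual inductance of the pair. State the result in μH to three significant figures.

M ≈ 691 μH

The outer solenoid produces a uniform field B₁ = μ₀n₁I₁ across the inner coil,
so the flux linkage is N₂Φ = N₂B₁A₂ = μ₀n₁N₂A₂·I₁, giving M = μ₀n₁N₂A₂.
A₂ = πr² = π(1.350×10^-2 m)² = 5.726×10^-4 m².
M = (4π×10⁻⁷)(3970)(242)(5.726×10^-4) = 6.912×10^-4 H.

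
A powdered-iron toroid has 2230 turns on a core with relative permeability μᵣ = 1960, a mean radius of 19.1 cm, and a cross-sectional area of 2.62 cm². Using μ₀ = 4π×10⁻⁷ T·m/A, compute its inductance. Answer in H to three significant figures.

L ≈ 2.67 H

For a thin toroid, L = μ₀μᵣN²A/(2πR).
L = (4π×10⁻⁷)(1960)(2230)²(2.620×10^-4) / (2π×0.191 m) = 2.674 H.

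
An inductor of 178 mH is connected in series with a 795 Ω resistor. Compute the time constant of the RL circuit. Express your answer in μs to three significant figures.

τ ≈ 224 μs

τ = L/R = (0.178 H)/(795 Ω) = 2.239×10^-4 s.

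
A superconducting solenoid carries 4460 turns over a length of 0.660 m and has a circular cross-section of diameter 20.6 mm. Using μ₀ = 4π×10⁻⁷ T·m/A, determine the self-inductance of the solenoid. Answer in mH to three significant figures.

L ≈ 12.6 mH

A = π(d/2)² = π(1.030×10^-2 m)² = 3.333×10^-4 m².
For a long solenoid, L = μ₀N²A/ℓ.
L = (4π×10⁻⁷)(4460)²(3.333×10^-4)/(0.66 m) = 1.262×10^-2 H.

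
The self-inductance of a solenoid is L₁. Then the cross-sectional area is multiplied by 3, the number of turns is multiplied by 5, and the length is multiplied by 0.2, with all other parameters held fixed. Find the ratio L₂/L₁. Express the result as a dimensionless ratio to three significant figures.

L₂/L₁ = 375

For a solenoid, L ∝ μᵣN²A/ℓ.
L₂/L₁ = (3) × (5)^2 × (0.2)^-1 = 375.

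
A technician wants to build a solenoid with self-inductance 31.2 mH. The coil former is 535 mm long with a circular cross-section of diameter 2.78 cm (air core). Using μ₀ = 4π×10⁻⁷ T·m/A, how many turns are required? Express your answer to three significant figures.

N ≈ 4680 turns

A = π(d/2)² = π(1.390×10^-2 m)² = 6.070×10^-4 m².
From L = μ₀N²A/ℓ, N = √(Lℓ / (μ₀A)).
N = √[(3.120×10^-2)(0.535) / ((4π×10⁻⁷)×6.070×10^-4)] = √(2.188×10^7) ≈ 4678.0.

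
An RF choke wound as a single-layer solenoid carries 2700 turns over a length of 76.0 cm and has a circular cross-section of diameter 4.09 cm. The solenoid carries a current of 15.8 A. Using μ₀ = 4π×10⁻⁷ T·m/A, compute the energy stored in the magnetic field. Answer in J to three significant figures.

U ≈ 1.98 J

A = π(d/2)² = π(2.045×10^-2 m)² = 1.314×10^-3 m².
L = μ₀N²A/ℓ = (4π×10⁻⁷)(2700)²(1.314×10^-3)/(0.76) = 1.584×10^-2 H.
U = ½LI² = ½(1.584×10^-2)(15.8)² = 1.977 J.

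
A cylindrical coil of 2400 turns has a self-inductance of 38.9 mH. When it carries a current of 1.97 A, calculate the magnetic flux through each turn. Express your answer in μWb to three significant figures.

Φ_B ≈ 31.9 μWb

From L = NΦ_B/I, the flux per turn is Φ_B = LI/N.
Φ_B = (3.890×10^-2 H)(1.97 A)/2400 = 3.193×10^-5 Wb.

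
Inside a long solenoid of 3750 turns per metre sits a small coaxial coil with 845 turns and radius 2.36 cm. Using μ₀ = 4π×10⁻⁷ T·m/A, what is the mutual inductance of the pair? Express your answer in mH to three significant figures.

M ≈ 6.97 mH

The outer solenoid produces a uniform field B₁ = μ₀n₁I₁ across the inner coil,
so the flux linkage is N₂Φ = N₂B₁A₂ = μ₀n₁N₂A₂·I₁, giving M = μ₀n₁N₂A₂.
A₂ = πr² = π(2.360×10^-2 m)² = 1.750×10^-3 m².
M = (4π×10⁻⁷)(3750)(845)(1.750×10^-3) = 6.967×10^-3 H.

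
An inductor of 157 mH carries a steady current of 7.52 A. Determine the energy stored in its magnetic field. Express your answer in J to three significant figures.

U ≈ 4.44 J

Stored magnetic energy: U = ½LI².
U = ½(0.157 H)(7.52 A)² = 4.439 J.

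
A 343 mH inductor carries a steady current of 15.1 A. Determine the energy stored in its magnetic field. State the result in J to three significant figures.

Stored magnetic energy: U = ½LI².
U = ½(0.343 H)(15.1 A)² = 39.1 J.

U ≈ 39.1 J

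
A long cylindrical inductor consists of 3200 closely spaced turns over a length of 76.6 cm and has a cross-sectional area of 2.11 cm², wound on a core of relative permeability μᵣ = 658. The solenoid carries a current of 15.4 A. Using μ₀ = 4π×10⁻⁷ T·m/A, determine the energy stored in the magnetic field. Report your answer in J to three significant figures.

U ≈ 277 J

A = 2.11 cm² = 2.110×10^-4 m².
L = μ₀μᵣN²A/ℓ = (4π×10⁻⁷)(658)(3200)²(2.110×10^-4)/(0.766) = 2.332 H.
U = ½LI² = ½(2.332)(15.4)² = 276.6 J.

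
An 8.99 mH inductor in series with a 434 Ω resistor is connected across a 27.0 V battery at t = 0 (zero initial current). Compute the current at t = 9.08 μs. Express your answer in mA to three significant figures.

τ = L/R = 8.990×10^-3/434 = 2.071×10^-5 s; final current I_∞ = ε/R = 27.0/434 = 6.221×10^-2 A.
I(t) = I_∞(1 − e^(−t/τ)) with t/τ = 0.438.
I = (6.221×10^-2)(1 − e^(−0.438)) = 2.208×10^-2 A.

I ≈ 22.1 mA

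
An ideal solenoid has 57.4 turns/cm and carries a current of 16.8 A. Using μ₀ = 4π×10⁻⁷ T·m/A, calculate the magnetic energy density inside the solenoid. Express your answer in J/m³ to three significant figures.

u ≈ 5840 J/m³

B = μ₀nI = (4π×10⁻⁷)(5.740×10^3)(16.8) = 0.1212 T.
u = B²/(2μ₀) = (0.1212)²/(2×4π×10⁻⁷) = 5.843×10^3 J/m³.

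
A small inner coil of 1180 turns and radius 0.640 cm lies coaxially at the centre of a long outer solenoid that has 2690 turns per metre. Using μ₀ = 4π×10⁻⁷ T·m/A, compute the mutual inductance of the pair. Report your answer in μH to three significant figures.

M ≈ 513 μH

The outer solenoid produces a uniform field B₁ = μ₀n₁I₁ across the inner coil,
so the flux linkage is N₂Φ = N₂B₁A₂ = μ₀n₁N₂A₂·I₁, giving M = μ₀n₁N₂A₂.
A₂ = πr² = π(6.400×10^-3 m)² = 1.287×10^-4 m².
M = (4π×10⁻⁷)(2690)(1180)(1.287×10^-4) = 5.133×10^-4 H.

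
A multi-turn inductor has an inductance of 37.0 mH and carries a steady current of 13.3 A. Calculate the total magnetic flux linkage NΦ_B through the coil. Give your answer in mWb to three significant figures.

From L = NΦ_B/I, the flux linkage is NΦ_B = LI.
NΦ_B = (3.700×10^-2 H)(13.3 A) = 0.4921 Wb.

NΦ_B ≈ 492 mWb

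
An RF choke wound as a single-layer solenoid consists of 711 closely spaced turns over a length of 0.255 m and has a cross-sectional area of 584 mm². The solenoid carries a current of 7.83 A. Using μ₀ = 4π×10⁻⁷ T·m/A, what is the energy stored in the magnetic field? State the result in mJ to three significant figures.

U ≈ 44.6 mJ

A = 584 mm² = 5.840×10^-4 m².
L = μ₀N²A/ℓ = (4π×10⁻⁷)(711)²(5.840×10^-4)/(0.255) = 1.4549×10^-3 H.
U = ½LI² = ½(1.4549×10^-3)(7.83)² = 4.460×10^-2 J.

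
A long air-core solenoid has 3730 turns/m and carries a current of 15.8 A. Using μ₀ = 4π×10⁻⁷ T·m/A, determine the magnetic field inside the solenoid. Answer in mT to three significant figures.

B ≈ 74.1 mT

Inside a long solenoid, B = μ₀nI.
B = (4π×10⁻⁷)(3.730×10^3 m⁻¹)(15.8 A) = 7.406×10^-2 T.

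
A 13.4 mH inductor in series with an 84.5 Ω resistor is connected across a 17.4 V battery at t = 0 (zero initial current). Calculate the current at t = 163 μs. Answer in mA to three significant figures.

I ≈ 132 mA

τ = L/R = 1.340×10^-2/84.5 = 1.586×10^-4 s; final current I_∞ = ε/R = 17.4/84.5 = 0.2059 A.
I(t) = I_∞(1 − e^(−t/τ)) with t/τ = 1.028.
I = (0.2059)(1 − e^(−1.028)) = 0.1322 A.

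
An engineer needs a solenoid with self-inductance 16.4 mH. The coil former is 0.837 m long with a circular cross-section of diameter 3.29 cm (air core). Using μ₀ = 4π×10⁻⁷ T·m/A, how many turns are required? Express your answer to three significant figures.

A = π(d/2)² = π(1.645×10^-2 m)² = 8.501×10^-4 m².
From L = μ₀N²A/ℓ, N = √(Lℓ / (μ₀A)).
N = √[(1.640×10^-2)(0.837) / ((4π×10⁻⁷)×8.501×10^-4)] = √(1.2849×10^7) ≈ 3584.6.

N ≈ 3580 turns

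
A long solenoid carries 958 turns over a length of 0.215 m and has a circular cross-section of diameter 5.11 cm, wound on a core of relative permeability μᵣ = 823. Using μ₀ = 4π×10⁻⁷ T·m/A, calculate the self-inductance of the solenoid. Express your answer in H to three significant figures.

L ≈ 9.05 H

A = π(d/2)² = π(2.555×10^-2 m)² = 2.051×10^-3 m².
For a long solenoid, L = μ₀μᵣN²A/ℓ.
L = (4π×10⁻⁷)(823)(958)²(2.051×10^-3)/(0.215 m) = 9.054 H.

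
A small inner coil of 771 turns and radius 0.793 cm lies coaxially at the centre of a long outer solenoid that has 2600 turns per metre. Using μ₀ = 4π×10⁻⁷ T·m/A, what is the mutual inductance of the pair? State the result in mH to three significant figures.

M ≈ 0.498 mH

The outer solenoid produces a uniform field B₁ = μ₀n₁I₁ across the inner coil,
so the flux linkage is N₂Φ = N₂B₁A₂ = μ₀n₁N₂A₂·I₁, giving M = μ₀n₁N₂A₂.
A₂ = πr² = π(7.930×10^-3 m)² = 1.976×10^-4 m².
M = (4π×10⁻⁷)(2600)(771)(1.976×10^-4) = 4.977×10^-4 H.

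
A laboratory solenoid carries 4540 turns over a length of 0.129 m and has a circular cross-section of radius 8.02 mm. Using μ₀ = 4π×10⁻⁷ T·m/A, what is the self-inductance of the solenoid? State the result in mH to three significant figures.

A = πr² = π(8.020×10^-3 m)² = 2.021×10^-4 m².
For a long solenoid, L = μ₀N²A/ℓ.
L = (4π×10⁻⁷)(4540)²(2.021×10^-4)/(0.129 m) = 4.057×10^-2 H.

L ≈ 40.6 mH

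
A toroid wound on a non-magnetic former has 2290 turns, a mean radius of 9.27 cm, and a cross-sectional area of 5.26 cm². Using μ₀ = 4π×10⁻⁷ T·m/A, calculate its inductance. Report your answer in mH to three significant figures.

For a thin toroid, L = μ₀N²A/(2πR).
L = (4π×10⁻⁷)(2290)²(5.260×10^-4) / (2π×9.270×10^-2 m) = 5.951×10^-3 H.

L ≈ 5.95 mH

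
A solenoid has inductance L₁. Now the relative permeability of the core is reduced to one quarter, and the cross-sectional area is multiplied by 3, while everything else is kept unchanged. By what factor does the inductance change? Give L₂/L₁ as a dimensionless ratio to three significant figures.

L₂/L₁ = 0.750

For a solenoid, L ∝ μᵣN²A/ℓ.
L₂/L₁ = (0.25) × (3) = 0.750.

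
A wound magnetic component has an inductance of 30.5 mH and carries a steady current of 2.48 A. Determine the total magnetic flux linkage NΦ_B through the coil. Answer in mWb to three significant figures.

From L = NΦ_B/I, the flux linkage is NΦ_B = LI.
NΦ_B = (3.050×10^-2 H)(2.48 A) = 7.564×10^-2 Wb.

NΦ_B ≈ 75.6 mWb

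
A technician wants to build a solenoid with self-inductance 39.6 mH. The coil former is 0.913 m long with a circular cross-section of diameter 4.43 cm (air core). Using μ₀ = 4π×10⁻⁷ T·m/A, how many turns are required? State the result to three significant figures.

A = π(d/2)² = π(2.215×10^-2 m)² = 1.541×10^-3 m².
From L = μ₀N²A/ℓ, N = √(Lℓ / (μ₀A)).
N = √[(3.960×10^-2)(0.913) / ((4π×10⁻⁷)×1.541×10^-3)] = √(1.867×10^7) ≈ 4320.5.

N ≈ 4320 turns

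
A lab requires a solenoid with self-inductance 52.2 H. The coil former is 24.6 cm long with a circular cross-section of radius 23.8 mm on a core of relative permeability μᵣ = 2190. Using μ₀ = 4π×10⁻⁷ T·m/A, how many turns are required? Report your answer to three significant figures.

A = πr² = π(2.380×10^-2 m)² = 1.780×10^-3 m².
From L = μ₀μᵣN²A/ℓ, N = √(Lℓ / (μ₀μᵣA)).
N = √[(52.2)(0.246) / ((4π×10⁻⁷)(2190)×1.780×10^-3)] = √(2.622×10^6) ≈ 1619.3.

N ≈ 1620 turns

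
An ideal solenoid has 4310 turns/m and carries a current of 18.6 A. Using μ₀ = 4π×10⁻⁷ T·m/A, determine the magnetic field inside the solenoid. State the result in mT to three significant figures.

B ≈ 101 mT

Inside a long solenoid, B = μ₀nI.
B = (4π×10⁻⁷)(4.310×10^3 m⁻¹)(18.6 A) = 0.1007 T.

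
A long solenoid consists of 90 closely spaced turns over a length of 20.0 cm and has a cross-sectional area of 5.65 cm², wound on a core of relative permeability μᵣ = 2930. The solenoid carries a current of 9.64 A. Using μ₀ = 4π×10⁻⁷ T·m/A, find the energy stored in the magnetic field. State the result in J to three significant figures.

A = 5.65 cm² = 5.650×10^-4 m².
L = μ₀μᵣN²A/ℓ = (4π×10⁻⁷)(2930)(90)²(5.650×10^-4)/(0.2) = 8.425×10^-2 H.
U = ½LI² = ½(8.425×10^-2)(9.64)² = 3.9148 J.

U ≈ 3.91 J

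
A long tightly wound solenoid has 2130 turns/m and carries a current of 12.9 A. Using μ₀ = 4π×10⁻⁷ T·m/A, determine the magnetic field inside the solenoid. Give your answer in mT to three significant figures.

B ≈ 34.5 mT

Inside a long solenoid, B = μ₀nI.
B = (4π×10⁻⁷)(2.130×10^3 m⁻¹)(12.9 A) = 3.453×10^-2 T.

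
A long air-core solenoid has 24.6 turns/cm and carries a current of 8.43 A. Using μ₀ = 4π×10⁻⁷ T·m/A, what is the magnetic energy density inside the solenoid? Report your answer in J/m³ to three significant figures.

B = μ₀nI = (4π×10⁻⁷)(2.460×10^3)(8.43) = 2.606×10^-2 T.
u = B²/(2μ₀) = (2.606×10^-2)²/(2×4π×10⁻⁷) = 270.2 J/m³.

u ≈ 270 J/m³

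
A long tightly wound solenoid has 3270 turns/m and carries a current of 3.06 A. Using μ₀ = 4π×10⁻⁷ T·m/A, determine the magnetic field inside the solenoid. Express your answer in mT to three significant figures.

B ≈ 12.6 mT

Inside a long solenoid, B = μ₀nI.
B = (4π×10⁻⁷)(3.270×10^3 m⁻¹)(3.06 A) = 1.257×10^-2 T.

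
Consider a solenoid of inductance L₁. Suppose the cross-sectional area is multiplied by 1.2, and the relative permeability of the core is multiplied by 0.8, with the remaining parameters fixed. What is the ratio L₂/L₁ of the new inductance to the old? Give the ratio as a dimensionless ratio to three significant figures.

For a solenoid, L ∝ μᵣN²A/ℓ.
L₂/L₁ = (1.2) × (0.8) = 0.960.

L₂/L₁ = 0.960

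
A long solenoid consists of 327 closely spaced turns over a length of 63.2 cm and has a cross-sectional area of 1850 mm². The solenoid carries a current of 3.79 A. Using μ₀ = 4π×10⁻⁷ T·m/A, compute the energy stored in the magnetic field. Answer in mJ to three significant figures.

A = 1850 mm² = 1.850×10^-3 m².
L = μ₀N²A/ℓ = (4π×10⁻⁷)(327)²(1.850×10^-3)/(0.632) = 3.933×10^-4 H.
U = ½LI² = ½(3.933×10^-4)(3.79)² = 2.8249×10^-3 J.

U ≈ 2.82 mJ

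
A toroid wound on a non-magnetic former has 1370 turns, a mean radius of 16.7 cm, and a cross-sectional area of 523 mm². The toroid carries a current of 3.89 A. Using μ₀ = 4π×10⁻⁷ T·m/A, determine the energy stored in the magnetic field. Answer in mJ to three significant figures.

U ≈ 8.89 mJ

L = μ₀N²A/(2πR) = (4π×10⁻⁷)(1370)²(5.230×10^-4)/(2π×0.167) = 1.176×10^-3 H.
U = ½LI² = ½(1.176×10^-3)(3.89)² = 8.8946×10^-3 J.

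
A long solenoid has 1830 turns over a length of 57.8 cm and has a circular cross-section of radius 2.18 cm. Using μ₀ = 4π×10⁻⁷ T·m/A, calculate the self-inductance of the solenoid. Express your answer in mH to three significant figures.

L ≈ 10.9 mH

A = πr² = π(2.180×10^-2 m)² = 1.493×10^-3 m².
For a long solenoid, L = μ₀N²A/ℓ.
L = (4π×10⁻⁷)(1830)²(1.493×10^-3)/(0.578 m) = 1.087×10^-2 H.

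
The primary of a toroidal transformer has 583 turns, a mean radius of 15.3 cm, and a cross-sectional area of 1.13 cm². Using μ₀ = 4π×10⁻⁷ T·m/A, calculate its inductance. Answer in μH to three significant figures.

For a thin toroid, L = μ₀N²A/(2πR).
L = (4π×10⁻⁷)(583)²(1.130×10^-4) / (2π×0.153 m) = 5.021×10^-5 H.

L ≈ 50.2 μH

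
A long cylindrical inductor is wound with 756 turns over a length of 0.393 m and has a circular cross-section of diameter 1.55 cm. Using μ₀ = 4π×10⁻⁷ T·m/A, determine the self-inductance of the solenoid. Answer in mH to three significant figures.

L ≈ 0.345 mH

A = π(d/2)² = π(7.750×10^-3 m)² = 1.887×10^-4 m².
For a long solenoid, L = μ₀N²A/ℓ.
L = (4π×10⁻⁷)(756)²(1.887×10^-4)/(0.393 m) = 3.448×10^-4 H.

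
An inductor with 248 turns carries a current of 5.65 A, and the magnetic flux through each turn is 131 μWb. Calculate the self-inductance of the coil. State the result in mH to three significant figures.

L ≈ 5.75 mH

Self-inductance is defined by L = NΦ_B/I (flux linkage over current).
L = (248)(1.310×10^-4 Wb)/(5.65 A) = 5.750×10^-3 H.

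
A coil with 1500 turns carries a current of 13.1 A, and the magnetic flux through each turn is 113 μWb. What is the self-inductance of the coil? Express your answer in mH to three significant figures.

L ≈ 12.9 mH

Self-inductance is defined by L = NΦ_B/I (flux linkage over current).
L = (1500)(1.130×10^-4 Wb)/(13.1 A) = 1.294×10^-2 H.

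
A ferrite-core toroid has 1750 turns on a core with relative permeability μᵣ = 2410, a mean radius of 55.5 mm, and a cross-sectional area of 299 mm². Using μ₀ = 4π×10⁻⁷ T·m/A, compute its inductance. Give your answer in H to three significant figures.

For a thin toroid, L = μ₀μᵣN²A/(2πR).
L = (4π×10⁻⁷)(2410)(1750)²(2.990×10^-4) / (2π×5.550×10^-2 m) = 7.952 H.

L ≈ 7.95 H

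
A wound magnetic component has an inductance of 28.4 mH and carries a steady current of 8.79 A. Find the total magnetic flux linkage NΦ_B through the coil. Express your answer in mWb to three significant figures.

NΦ_B ≈ 250 mWb

From L = NΦ_B/I, the flux linkage is NΦ_B = LI.
NΦ_B = (2.840×10^-2 H)(8.79 A) = 0.2496 Wb.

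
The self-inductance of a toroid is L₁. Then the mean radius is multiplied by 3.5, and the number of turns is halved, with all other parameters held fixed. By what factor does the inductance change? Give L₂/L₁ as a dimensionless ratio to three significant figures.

For a toroid, L ∝ μᵣN²A/R.
L₂/L₁ = (3.5)^-1 × (0.5)^2 = 0.0714.

L₂/L₁ = 0.0714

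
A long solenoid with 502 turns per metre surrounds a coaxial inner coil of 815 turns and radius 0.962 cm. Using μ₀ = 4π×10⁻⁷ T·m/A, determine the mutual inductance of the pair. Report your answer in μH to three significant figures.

M ≈ 149 μH

The outer solenoid produces a uniform field B₁ = μ₀n₁I₁ across the inner coil,
so the flux linkage is N₂Φ = N₂B₁A₂ = μ₀n₁N₂A₂·I₁, giving M = μ₀n₁N₂A₂.
A₂ = πr² = π(9.620×10^-3 m)² = 2.907×10^-4 m².
M = (4π×10⁻⁷)(502)(815)(2.907×10^-4) = 1.4948×10^-4 H.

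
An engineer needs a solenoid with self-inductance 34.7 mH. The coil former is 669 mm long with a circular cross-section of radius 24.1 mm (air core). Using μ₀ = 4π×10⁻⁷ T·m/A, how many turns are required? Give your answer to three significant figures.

N ≈ 3180 turns

A = πr² = π(2.410×10^-2 m)² = 1.8247×10^-3 m².
From L = μ₀N²A/ℓ, N = √(Lℓ / (μ₀A)).
N = √[(3.470×10^-2)(0.669) / ((4π×10⁻⁷)×1.8247×10^-3)] = √(1.012×10^7) ≈ 3181.9.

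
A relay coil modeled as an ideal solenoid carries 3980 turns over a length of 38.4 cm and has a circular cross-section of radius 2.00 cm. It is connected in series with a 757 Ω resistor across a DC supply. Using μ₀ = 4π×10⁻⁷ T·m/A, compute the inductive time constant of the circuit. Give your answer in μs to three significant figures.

τ ≈ 86.1 μs

A = πr² = π(2.000×10^-2 m)² = 1.257×10^-3 m².
L = μ₀N²A/ℓ = (4π×10⁻⁷)(3980)²(1.257×10^-3)/(0.384) = 6.514×10^-2 H.
τ = L/R = (6.514×10^-2)/(757) = 8.605×10^-5 s.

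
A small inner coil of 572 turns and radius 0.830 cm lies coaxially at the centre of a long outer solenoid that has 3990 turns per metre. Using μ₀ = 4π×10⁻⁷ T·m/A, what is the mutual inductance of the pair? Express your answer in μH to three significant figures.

The outer solenoid produces a uniform field B₁ = μ₀n₁I₁ across the inner coil,
so the flux linkage is N₂Φ = N₂B₁A₂ = μ₀n₁N₂A₂·I₁, giving M = μ₀n₁N₂A₂.
A₂ = πr² = π(8.300×10^-3 m)² = 2.164×10^-4 m².
M = (4π×10⁻⁷)(3990)(572)(2.164×10^-4) = 6.207×10^-4 H.

M ≈ 621 μH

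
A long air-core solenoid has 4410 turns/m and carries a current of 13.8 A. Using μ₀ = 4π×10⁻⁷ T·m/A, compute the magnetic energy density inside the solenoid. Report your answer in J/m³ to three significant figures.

B = μ₀nI = (4π×10⁻⁷)(4.410×10^3)(13.8) = 7.648×10^-2 T.
u = B²/(2μ₀) = (7.648×10^-2)²/(2×4π×10⁻⁷) = 2.327×10^3 J/m³.

u ≈ 2330 J/m³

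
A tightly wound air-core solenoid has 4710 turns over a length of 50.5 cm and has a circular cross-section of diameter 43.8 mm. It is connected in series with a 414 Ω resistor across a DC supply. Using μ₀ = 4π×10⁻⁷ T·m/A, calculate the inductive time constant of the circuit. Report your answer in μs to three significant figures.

τ ≈ 201 μs

A = π(d/2)² = π(2.190×10^-2 m)² = 1.507×10^-3 m².
L = μ₀N²A/ℓ = (4π×10⁻⁷)(4710)²(1.507×10^-3)/(0.505) = 8.318×10^-2 H.
τ = L/R = (8.318×10^-2)/(414) = 2.009×10^-4 s.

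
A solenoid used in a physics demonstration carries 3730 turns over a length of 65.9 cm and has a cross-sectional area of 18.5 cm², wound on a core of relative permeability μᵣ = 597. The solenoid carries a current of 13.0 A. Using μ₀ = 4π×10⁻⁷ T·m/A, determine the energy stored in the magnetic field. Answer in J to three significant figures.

U ≈ 2480 J

A = 18.5 cm² = 1.850×10^-3 m².
L = μ₀μᵣN²A/ℓ = (4π×10⁻⁷)(597)(3730)²(1.850×10^-3)/(0.659) = 29.3 H.
U = ½LI² = ½(29.3)(13.0)² = 2.476×10^3 J.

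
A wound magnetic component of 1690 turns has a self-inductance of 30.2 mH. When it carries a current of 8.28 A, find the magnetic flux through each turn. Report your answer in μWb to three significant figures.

Φ_B ≈ 148 μWb

From L = NΦ_B/I, the flux per turn is Φ_B = LI/N.
Φ_B = (3.020×10^-2 H)(8.28 A)/1690 = 1.480×10^-4 Wb.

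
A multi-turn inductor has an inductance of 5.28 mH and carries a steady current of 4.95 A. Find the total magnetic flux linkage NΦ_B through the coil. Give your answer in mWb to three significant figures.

NΦ_B ≈ 26.1 mWb

From L = NΦ_B/I, the flux linkage is NΦ_B = LI.
NΦ_B = (5.280×10^-3 H)(4.95 A) = 2.614×10^-2 Wb.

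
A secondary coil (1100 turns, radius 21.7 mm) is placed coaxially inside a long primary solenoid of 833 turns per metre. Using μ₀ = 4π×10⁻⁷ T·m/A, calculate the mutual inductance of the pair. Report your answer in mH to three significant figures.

The outer solenoid produces a uniform field B₁ = μ₀n₁I₁ across the inner coil,
so the flux linkage is N₂Φ = N₂B₁A₂ = μ₀n₁N₂A₂·I₁, giving M = μ₀n₁N₂A₂.
A₂ = πr² = π(2.170×10^-2 m)² = 1.479×10^-3 m².
M = (4π×10⁻⁷)(833)(1100)(1.479×10^-3) = 1.703×10^-3 H.

M ≈ 1.70 mH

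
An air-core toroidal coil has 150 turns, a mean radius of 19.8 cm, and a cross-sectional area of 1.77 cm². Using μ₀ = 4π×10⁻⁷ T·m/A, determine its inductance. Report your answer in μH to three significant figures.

For a thin toroid, L = μ₀N²A/(2πR).
L = (4π×10⁻⁷)(150)²(1.770×10^-4) / (2π×0.198 m) = 4.023×10^-6 H.

L ≈ 4.02 μH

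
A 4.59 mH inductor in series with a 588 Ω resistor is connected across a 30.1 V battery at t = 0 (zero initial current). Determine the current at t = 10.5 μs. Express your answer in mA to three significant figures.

τ = L/R = 4.590×10^-3/588 = 7.806×10^-6 s; final current I_∞ = ε/R = 30.1/588 = 5.119×10^-2 A.
I(t) = I_∞(1 − e^(−t/τ)) with t/τ = 1.345.
I = (5.119×10^-2)(1 − e^(−1.345)) = 3.785×10^-2 A.

I ≈ 37.9 mA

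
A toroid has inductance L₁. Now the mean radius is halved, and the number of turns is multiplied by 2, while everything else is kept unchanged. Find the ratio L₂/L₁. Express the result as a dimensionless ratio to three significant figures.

For a toroid, L ∝ μᵣN²A/R.
L₂/L₁ = (0.5)^-1 × (2)^2 = 8.00.

L₂/L₁ = 8.00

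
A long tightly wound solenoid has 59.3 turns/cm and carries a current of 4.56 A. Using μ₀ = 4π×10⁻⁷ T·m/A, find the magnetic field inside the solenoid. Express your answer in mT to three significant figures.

Inside a long solenoid, B = μ₀nI.
B = (4π×10⁻⁷)(5.930×10^3 m⁻¹)(4.56 A) = 3.398×10^-2 T.

B ≈ 34.0 mT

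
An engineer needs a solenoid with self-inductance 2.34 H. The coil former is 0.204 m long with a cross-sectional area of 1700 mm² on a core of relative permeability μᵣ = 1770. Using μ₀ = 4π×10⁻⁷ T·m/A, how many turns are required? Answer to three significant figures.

A = 1700 mm² = 1.700×10^-3 m².
From L = μ₀μᵣN²A/ℓ, N = √(Lℓ / (μ₀μᵣA)).
N = √[(2.34)(0.204) / ((4π×10⁻⁷)(1770)×1.700×10^-3)] = √(1.262×10^5) ≈ 355.3.

N ≈ 355 turns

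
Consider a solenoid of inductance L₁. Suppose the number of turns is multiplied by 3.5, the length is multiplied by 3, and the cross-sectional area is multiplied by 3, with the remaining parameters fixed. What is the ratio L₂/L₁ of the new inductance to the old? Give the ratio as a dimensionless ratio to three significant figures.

For a solenoid, L ∝ μᵣN²A/ℓ.
L₂/L₁ = (3.5)^2 × (3)^-1 × (3) = 12.3.

L₂/L₁ = 12.3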